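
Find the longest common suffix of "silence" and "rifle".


Word 1: "silence"
Word 2: "rifle"
Comparing from end:
  Pos -1: 'e' == 'e'
  Pos -2: 'c' != 'l' (stop)
LCS = "e" (length 1)


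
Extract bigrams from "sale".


Word: "sale" (length 4)
Number of bigrams = 4 - 2 + 1 = 3
  Position 0: "sa"
  Position 1: "al"
  Position 2: "le"
Bigrams = "sa", "al", "le"


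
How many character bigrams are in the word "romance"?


Word: "romance" (length 7)
Number of 2-grams = length - 2 + 1 = 7 - 2 + 1
= 6


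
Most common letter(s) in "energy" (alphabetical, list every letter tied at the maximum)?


Word: "energy"
Letter counts:
  'e': 2
  'g': 1
  'n': 1
  'r': 1
  'y': 1
Maximum count = 2
Most frequent = 'e' (2 times each)


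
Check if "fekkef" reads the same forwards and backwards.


Word: "fekkef"
Reversed: "fekkef"
Forward == Backward? fekkef == fekkef
Palindrome = Yes


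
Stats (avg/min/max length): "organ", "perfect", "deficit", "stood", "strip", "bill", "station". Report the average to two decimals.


Lengths: "organ"=5, "perfect"=7, "deficit"=7, "stood"=5, "strip"=5, "bill"=4, "station"=7
Sum = 40, Count = 7
Average = 40/7 = 5.71
= avg=5.71, min=4, max=7


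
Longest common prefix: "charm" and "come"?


Word 1: "charm"
Word 2: "come"
Comparing from start:
  Pos 0: 'c' == 'c'
  Pos 1: 'h' != 'o' (stop)
LCP = "c" (length 1)


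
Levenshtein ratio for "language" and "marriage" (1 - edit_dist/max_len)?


Word 1: "language" (length 8)
Word 2: "marriage" (length 8)
One optimal edit sequence:
  1. substitute 'l' -> 'm'  (+1)
  2. keep 'a'
  3. substitute 'n' -> 'r'  (+1)
  4. substitute 'g' -> 'r'  (+1)
  5. substitute 'u' -> 'i'  (+1)
  6. keep 'a'
  7. keep 'g'
  8. keep 'e'
Edit distance = 4
Max length = max(8, 8) = 8
Similarity = 1 - 4/8
= 0.5000


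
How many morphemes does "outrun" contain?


Word: "outrun"
Morphemes: out- + run
Each morpheme carries meaning
= 2 morphemes


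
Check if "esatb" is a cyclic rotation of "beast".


Word: "beast", Candidate: "esatb"
Method: check if candidate is substring of word+word
"beastbeast" contains "esatb"? No
Is rotation = No


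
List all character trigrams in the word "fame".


Word: "fame" (length 4)
Number of trigrams = 4 - 3 + 1 = 2
  Position 0: "fam"
  Position 1: "ame"
Trigrams = "fam", "ame"


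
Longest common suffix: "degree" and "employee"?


Word 1: "degree"
Word 2: "employee"
Comparing from end:
  Pos -1: 'e' == 'e'
  Pos -2: 'e' == 'e'
  Pos -3: 'r' != 'y' (stop)
LCS = "ee" (length 2)


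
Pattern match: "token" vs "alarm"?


Pattern of "token": [0, 1, 2, 3, 4]
Pattern of "alarm": [0, 1, 0, 2, 3]
Patterns do not match
Same pattern = No


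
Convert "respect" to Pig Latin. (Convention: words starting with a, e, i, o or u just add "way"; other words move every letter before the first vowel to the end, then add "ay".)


Word: "respect"
Starts with consonant(s) → move to end, add 'ay'
Consonant cluster: "r"
Pig Latin = "espectray"


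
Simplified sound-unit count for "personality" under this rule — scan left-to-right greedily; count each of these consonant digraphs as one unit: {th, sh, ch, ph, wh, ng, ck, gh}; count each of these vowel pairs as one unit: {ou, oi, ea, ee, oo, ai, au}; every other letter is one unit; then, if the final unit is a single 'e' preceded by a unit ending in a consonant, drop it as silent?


Word: "personality" (11 letters)
Left-to-right scan:
  1. 'p' (letter)
  2. 'e' (letter)
  3. 'r' (letter)
  4. 's' (letter)
  5. 'o' (letter)
  6. 'n' (letter)
  7. 'a' (letter)
  8. 'l' (letter)
  9. 'i' (letter)
  10. 't' (letter)
  11. 'y' (letter)
Units from scan: 11
Sound units = 11 units


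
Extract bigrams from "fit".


Word: "fit" (length 3)
Number of bigrams = 3 - 2 + 1 = 2
  Position 0: "fi"
  Position 1: "it"
Bigrams = "fi", "it"


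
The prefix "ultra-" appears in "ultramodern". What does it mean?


Prefix: ultra-
As in: ultramodern -> ultra- + modern
Meaning = beyond


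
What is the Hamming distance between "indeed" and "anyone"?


Comparing character by character (same length = 6):
  Pos 0: 'i' vs 'a' !=
  Pos 1: 'n' vs 'n' =
  Pos 2: 'd' vs 'y' !=
  Pos 3: 'e' vs 'o' !=
  Pos 4: 'e' vs 'n' !=
  Pos 5: 'd' vs 'e' !=
Hamming distance = 5


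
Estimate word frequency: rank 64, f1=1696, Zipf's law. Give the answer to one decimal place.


Zipf's law: f(r) = f(1) / r
f(1) = 1696
f(64) = 1696 / 64
= 26.5 occurrences


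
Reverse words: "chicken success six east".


Original: "chicken success six east"
Words (1..n): chicken | success | six | east
Reversed (n..1): east | six | success | chicken
Result = "east six success chicken"


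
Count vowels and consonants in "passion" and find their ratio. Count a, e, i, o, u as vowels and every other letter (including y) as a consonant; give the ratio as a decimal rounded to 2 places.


Word: "passion"
Vowels (a,e,i,o,u): 3
Consonants: 4
Ratio = 3/4
= 0.75


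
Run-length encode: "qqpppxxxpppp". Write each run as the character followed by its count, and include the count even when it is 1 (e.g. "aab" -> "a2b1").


String: "qqpppxxxpppp"
Scanning for consecutive runs:
  'q' x 2
  'p' x 3
  'x' x 3
  'p' x 4
RLE = "q2p3x3p4"


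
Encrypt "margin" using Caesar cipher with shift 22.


Word: "margin"
Shift: 22
Each letter → (letter + shift) mod 26:
  'm' (12) + 22 = 8 → 'i'
  'a' (0) + 22 = 22 → 'w'
  'r' (17) + 22 = 13 → 'n'
  'g' (6) + 22 = 2 → 'c'
  'i' (8) + 22 = 4 → 'e'
  'n' (13) + 22 = 9 → 'j'
Result = "iwncej"


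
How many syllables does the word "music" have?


Word: "music"
Syllable breakdown: mu / sic
Counting: 2 parts
= 2 syllables


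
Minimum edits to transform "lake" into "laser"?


Word 1: "lake" (length 4)
Word 2: "laser" (length 5)
One optimal edit sequence (insert/delete/substitute each cost 1):
  1. keep 'l'
  2. keep 'a'
  3. substitute 'k' -> 's'  (+1)
  4. keep 'e'
  5. insert 'r'  (+1)
Total edit operations: 2
Edit distance = 2


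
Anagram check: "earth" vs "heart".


Word 1: "earth" → sorted: aehrt
Word 2: "heart" → sorted: aehrt
Same letters? aehrt == aehrt
Anagram = Yes


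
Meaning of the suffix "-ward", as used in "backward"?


Suffix: -ward
Example: backward (back + -ward)
Meaning = in the direction of


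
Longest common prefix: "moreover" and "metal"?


Word 1: "moreover"
Word 2: "metal"
Comparing from start:
  Pos 0: 'm' == 'm'
  Pos 1: 'o' != 'e' (stop)
LCP = "m" (length 1)


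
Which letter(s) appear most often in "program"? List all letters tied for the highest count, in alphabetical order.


Word: "program"
Letter counts:
  'a': 1
  'g': 1
  'm': 1
  'o': 1
  'p': 1
  'r': 2
Maximum count = 2
Most frequent = 'r' (2 times each)


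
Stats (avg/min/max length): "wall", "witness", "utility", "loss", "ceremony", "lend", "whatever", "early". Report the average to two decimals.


Lengths: "wall"=4, "witness"=7, "utility"=7, "loss"=4, "ceremony"=8, "lend"=4, "whatever"=8, "early"=5
Sum = 47, Count = 8
Average = 47/8 = 5.88
= avg=5.88, min=4, max=8


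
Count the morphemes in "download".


Word: "download"
Morphemes: down- / load
Each morpheme carries meaning
= 2 morphemes


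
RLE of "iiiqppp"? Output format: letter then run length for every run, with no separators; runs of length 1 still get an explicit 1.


String: "iiiqppp"
Scanning for consecutive runs:
  'i' x 3
  'q' x 1
  'p' x 3
RLE = "i3q1p3"


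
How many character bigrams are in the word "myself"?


Word: "myself" (length 6)
Number of 2-grams = length - 2 + 1 = 6 - 2 + 1
= 5


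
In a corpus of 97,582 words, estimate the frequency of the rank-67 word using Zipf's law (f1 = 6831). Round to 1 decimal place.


Zipf's law: f(r) = f(1) / r
f(1) = 6831
f(67) = 6831 / 67
= 102.0 occurrences


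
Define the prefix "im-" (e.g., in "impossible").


Prefix: im-
As in: impossible -> im- + possible
Meaning = not / into


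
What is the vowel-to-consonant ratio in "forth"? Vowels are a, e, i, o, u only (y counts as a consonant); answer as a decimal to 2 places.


Word: "forth"
Vowels (a,e,i,o,u): 1
Consonants: 4
Ratio = 1/4
= 0.25


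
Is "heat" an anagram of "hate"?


Word 1: "hate" → sorted: aeht
Word 2: "heat" → sorted: aeht
Same letters? aeht == aeht
Anagram = Yes


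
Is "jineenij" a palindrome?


Word: "jineenij"
Reversed: "jineenij"
Forward == Backward? jineenij == jineenij
Palindrome = Yes


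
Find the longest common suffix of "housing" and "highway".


Word 1: "housing"
Word 2: "highway"
Comparing from end:
  Pos -1: 'g' != 'y' (stop)
LCS = "" (length 0)


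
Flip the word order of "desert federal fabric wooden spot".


Original: "desert federal fabric wooden spot"
Words (1..n): desert | federal | fabric | wooden | spot
Reversed (n..1): spot | wooden | fabric | federal | desert
Result = "spot wooden fabric federal desert"


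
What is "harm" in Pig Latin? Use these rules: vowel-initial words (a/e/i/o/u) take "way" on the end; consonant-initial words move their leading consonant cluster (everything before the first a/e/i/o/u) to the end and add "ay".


Word: "harm"
Starts with consonant(s) → move to end, add 'ay'
Consonant cluster: "h"
Pig Latin = "armhay"


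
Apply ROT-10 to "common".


Word: "common"
Shift: 10
Each letter → (letter + shift) mod 26:
  'c' (2) + 10 = 12 → 'm'
  'o' (14) + 10 = 24 → 'y'
  'm' (12) + 10 = 22 → 'w'
  'm' (12) + 10 = 22 → 'w'
  'o' (14) + 10 = 24 → 'y'
  'n' (13) + 10 = 23 → 'x'
Result = "mywwyx"


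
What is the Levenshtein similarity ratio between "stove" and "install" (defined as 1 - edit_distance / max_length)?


Word 1: "stove" (length 5)
Word 2: "install" (length 7)
One optimal edit sequence:
  1. insert 'i'  (+1)
  2. insert 'n'  (+1)
  3. keep 's'
  4. keep 't'
  5. substitute 'o' -> 'a'  (+1)
  6. substitute 'v' -> 'l'  (+1)
  7. substitute 'e' -> 'l'  (+1)
Edit distance = 5
Max length = max(5, 7) = 7
Similarity = 1 - 5/7
= 0.2857


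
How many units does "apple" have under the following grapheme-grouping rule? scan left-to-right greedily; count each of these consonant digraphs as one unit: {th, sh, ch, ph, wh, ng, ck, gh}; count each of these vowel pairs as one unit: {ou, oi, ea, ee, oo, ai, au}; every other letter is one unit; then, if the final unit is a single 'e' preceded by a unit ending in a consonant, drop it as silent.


Word: "apple" (5 letters)
Left-to-right scan:
  1. 'a' (letter)
  2. 'p' (letter)
  3. 'p' (letter)
  4. 'l' (letter)
  5. 'e' (letter)
Units from scan: 5
Final unit is 'e' after a consonant -> drop as silent (-1)
Sound units = 4 units


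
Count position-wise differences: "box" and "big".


Comparing character by character (same length = 3):
  Pos 0: 'b' vs 'b' =
  Pos 1: 'o' vs 'i' !=
  Pos 2: 'x' vs 'g' !=
Hamming distance = 2


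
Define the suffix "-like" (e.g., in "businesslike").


Suffix: -like
Example: businesslike = business + -like
Meaning = resembling


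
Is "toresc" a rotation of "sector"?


Word: "sector", Candidate: "toresc"
Method: check if candidate is substring of word+word
"sectorsector" contains "toresc"? No
Is rotation = No


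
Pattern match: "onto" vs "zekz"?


Pattern of "onto": [0, 1, 2, 0]
Pattern of "zekz": [0, 1, 2, 0]
Patterns match
Same pattern = Yes


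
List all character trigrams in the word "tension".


Word: "tension" (length 7)
Number of trigrams = 7 - 3 + 1 = 5
  Position 0: "ten"
  Position 1: "ens"
  Position 2: "nsi"
  Position 3: "sio"
  Position 4: "ion"
Trigrams = "ten", "ens", "nsi", "sio", "ion"


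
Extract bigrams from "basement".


Word: "basement" (length 8)
Number of bigrams = 8 - 2 + 1 = 7
  Position 0: "ba"
  Position 1: "as"
  Position 2: "se"
  Position 3: "em"
  Position 4: "me"
  Position 5: "en"
  Position 6: "nt"
Bigrams = "ba", "as", "se", "em", "me", "en", "nt"


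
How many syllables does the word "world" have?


Word: "world"
Syllable breakdown: world
Counting: 1 part
= 1 syllable


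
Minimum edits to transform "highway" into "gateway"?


Word 1: "highway" (length 7)
Word 2: "gateway" (length 7)
One optimal edit sequence (insert/delete/substitute each cost 1):
  1. substitute 'h' -> 'g'  (+1)
  2. substitute 'i' -> 'a'  (+1)
  3. substitute 'g' -> 't'  (+1)
  4. substitute 'h' -> 'e'  (+1)
  5. keep 'w'
  6. keep 'a'
  7. keep 'y'
Total edit operations: 4
Edit distance = 4


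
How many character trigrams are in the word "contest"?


Word: "contest" (length 7)
Number of 3-grams = length - 3 + 1 = 7 - 3 + 1
= 5


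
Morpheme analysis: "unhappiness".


Word: "unhappiness"
Morphemes: un- / happi / -ness
Each morpheme carries meaning
= 3 morphemes


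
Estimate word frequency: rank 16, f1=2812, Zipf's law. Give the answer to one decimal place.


Zipf's law: f(r) = f(1) / r
f(1) = 2812
f(16) = 2812 / 16
= 175.8 occurrences


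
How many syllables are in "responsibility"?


Word: "responsibility"
Syllable breakdown: re-spon-si-bil-i-ty
Counting: 6 parts
= 6 syllables


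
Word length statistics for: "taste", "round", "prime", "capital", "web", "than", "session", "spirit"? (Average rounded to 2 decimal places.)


Lengths: "taste"=5, "round"=5, "prime"=5, "capital"=7, "web"=3, "than"=4, "session"=7, "spirit"=6
Sum = 42, Count = 8
Average = 42/8 = 5.25
= avg=5.25, min=3, max=7


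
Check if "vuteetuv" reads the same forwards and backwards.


Word: "vuteetuv"
Reversed: "vuteetuv"
Forward == Backward? vuteetuv == vuteetuv
Palindrome = Yes


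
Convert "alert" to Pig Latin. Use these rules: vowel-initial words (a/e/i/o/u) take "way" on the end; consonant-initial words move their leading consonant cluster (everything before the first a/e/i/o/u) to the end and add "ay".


Word: "alert"
Starts with vowel → add 'way'
Pig Latin = "alertway"


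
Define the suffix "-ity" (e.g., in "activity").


Suffix: -ity
Example: activity = active + -ity, with a spelling change
Meaning = quality of


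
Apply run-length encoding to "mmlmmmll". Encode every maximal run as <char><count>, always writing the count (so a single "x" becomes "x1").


String: "mmlmmmll"
Scanning for consecutive runs:
  'm' x 2
  'l' x 1
  'm' x 3
  'l' x 2
RLE = "m2l1m3l2"


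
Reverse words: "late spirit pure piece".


Original: "late spirit pure piece"
Words (1..n): late | spirit | pure | piece
Reversed (n..1): piece | pure | spirit | late
Result = "piece pure spirit late"


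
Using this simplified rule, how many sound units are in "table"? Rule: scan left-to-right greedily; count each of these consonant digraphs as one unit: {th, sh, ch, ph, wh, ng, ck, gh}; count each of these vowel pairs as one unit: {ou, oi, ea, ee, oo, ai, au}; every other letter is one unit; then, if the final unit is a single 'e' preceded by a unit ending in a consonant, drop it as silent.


Word: "table" (5 letters)
Left-to-right scan:
  1. 't' (letter)
  2. 'a' (letter)
  3. 'b' (letter)
  4. 'l' (letter)
  5. 'e' (letter)
Units from scan: 5
Final unit is 'e' after a consonant -> drop as silent (-1)
Sound units = 4 units


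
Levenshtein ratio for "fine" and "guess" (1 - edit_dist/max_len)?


Word 1: "fine" (length 4)
Word 2: "guess" (length 5)
One optimal edit sequence:
  1. insert 'g'  (+1)
  2. substitute 'f' -> 'u'  (+1)
  3. substitute 'i' -> 'e'  (+1)
  4. substitute 'n' -> 's'  (+1)
  5. substitute 'e' -> 's'  (+1)
Edit distance = 5
Max length = max(4, 5) = 5
Similarity = 1 - 5/5
= 0.0000


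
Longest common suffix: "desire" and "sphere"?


Word 1: "desire"
Word 2: "sphere"
Comparing from end:
  Pos -1: 'e' == 'e'
  Pos -2: 'r' == 'r'
  Pos -3: 'i' != 'e' (stop)
LCS = "re" (length 2)


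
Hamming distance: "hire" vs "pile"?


Comparing character by character (same length = 4):
  Pos 0: 'h' vs 'p' !=
  Pos 1: 'i' vs 'i' =
  Pos 2: 'r' vs 'l' !=
  Pos 3: 'e' vs 'e' =
Hamming distance = 2


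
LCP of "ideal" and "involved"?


Word 1: "ideal"
Word 2: "involved"
Comparing from start:
  Pos 0: 'i' == 'i'
  Pos 1: 'd' != 'n' (stop)
LCP = "i" (length 1)


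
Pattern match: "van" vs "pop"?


Pattern of "van": [0, 1, 2]
Pattern of "pop": [0, 1, 0]
Patterns do not match
Same pattern = No


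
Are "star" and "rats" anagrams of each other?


Word 1: "star" → sorted: arst
Word 2: "rats" → sorted: arst
Same letters? arst == arst
Anagram = Yes


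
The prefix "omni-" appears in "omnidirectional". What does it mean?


Prefix: omni-
Example: omnidirectional (omni- + directional)
Meaning = all


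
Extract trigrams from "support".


Word: "support" (length 7)
Number of trigrams = 7 - 3 + 1 = 5
  Position 0: "sup"
  Position 1: "upp"
  Position 2: "ppo"
  Position 3: "por"
  Position 4: "ort"
Trigrams = "sup", "upp", "ppo", "por", "ort"


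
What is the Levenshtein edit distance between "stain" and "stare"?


Word 1: "stain" (length 5)
Word 2: "stare" (length 5)
One optimal edit sequence (insert/delete/substitute each cost 1):
  1. keep 's'
  2. keep 't'
  3. keep 'a'
  4. substitute 'i' -> 'r'  (+1)
  5. substitute 'n' -> 'e'  (+1)
Total edit operations: 2
Edit distance = 2


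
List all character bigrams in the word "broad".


Word: "broad" (length 5)
Number of bigrams = 5 - 2 + 1 = 4
  Position 0: "br"
  Position 1: "ro"
  Position 2: "oa"
  Position 3: "ad"
Bigrams = "br", "ro", "oa", "ad"


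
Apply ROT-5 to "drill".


Word: "drill"
Shift: 5
Each letter → (letter + shift) mod 26:
  'd' (3) + 5 = 8 → 'i'
  'r' (17) + 5 = 22 → 'w'
  'i' (8) + 5 = 13 → 'n'
  'l' (11) + 5 = 16 → 'q'
  'l' (11) + 5 = 16 → 'q'
Result = "iwnqq"


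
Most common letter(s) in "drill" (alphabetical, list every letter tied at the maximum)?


Word: "drill"
Letter counts:
  'd': 1
  'i': 1
  'l': 2
  'r': 1
Maximum count = 2
Most frequent = 'l' (2 times each)


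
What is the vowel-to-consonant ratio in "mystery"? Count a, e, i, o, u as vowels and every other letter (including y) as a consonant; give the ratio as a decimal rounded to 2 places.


Word: "mystery"
Vowels (a,e,i,o,u): 1
Consonants: 6
Ratio = 1/6
= 0.17


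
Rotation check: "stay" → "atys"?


Word: "stay", Candidate: "atys"
Method: check if candidate is substring of word+word
"staystay" contains "atys"? No
Is rotation = No


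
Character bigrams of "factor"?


Word: "factor" (length 6)
Number of bigrams = 6 - 2 + 1 = 5
  Position 0: "fa"
  Position 1: "ac"
  Position 2: "ct"
  Position 3: "to"
  Position 4: "or"
Bigrams = "fa", "ac", "ct", "to", "or"


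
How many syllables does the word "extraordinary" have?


Word: "extraordinary"
Syllable breakdown: ex / traor / di / nar / y
Counting: 5 parts
= 5 syllables


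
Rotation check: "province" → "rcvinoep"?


Word: "province", Candidate: "rcvinoep"
Method: check if candidate is substring of word+word
"provinceprovince" contains "rcvinoep"? No
Is rotation = No


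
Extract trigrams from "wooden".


Word: "wooden" (length 6)
Number of trigrams = 6 - 3 + 1 = 4
  Position 0: "woo"
  Position 1: "ood"
  Position 2: "ode"
  Position 3: "den"
Trigrams = "woo", "ood", "ode", "den"


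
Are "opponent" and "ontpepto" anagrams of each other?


Word 1: "opponent" → sorted: ennooppt
Word 2: "ontpepto" → sorted: enoopptt
Same letters? ennooppt != enoopptt
Anagram = No


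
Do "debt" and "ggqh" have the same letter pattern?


Pattern of "debt": [0, 1, 2, 3]
Pattern of "ggqh": [0, 0, 1, 2]
Patterns do not match
Same pattern = No


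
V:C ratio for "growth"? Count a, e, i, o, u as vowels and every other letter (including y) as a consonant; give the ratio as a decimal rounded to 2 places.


Word: "growth"
Vowels (a,e,i,o,u): 1
Consonants: 5
Ratio = 1/5
= 0.20


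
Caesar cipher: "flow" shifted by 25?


Word: "flow"
Shift: 25
Each letter → (letter + shift) mod 26:
  'f' (5) + 25 = 4 → 'e'
  'l' (11) + 25 = 10 → 'k'
  'o' (14) + 25 = 13 → 'n'
  'w' (22) + 25 = 21 → 'v'
Result = "eknv"


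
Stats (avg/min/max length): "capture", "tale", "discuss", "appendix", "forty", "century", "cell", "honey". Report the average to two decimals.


Lengths: "capture"=7, "tale"=4, "discuss"=7, "appendix"=8, "forty"=5, "century"=7, "cell"=4, "honey"=5
Sum = 47, Count = 8
Average = 47/8 = 5.88
= avg=5.88, min=4, max=8


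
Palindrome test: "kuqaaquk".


Word: "kuqaaquk"
Reversed: "kuqaaquk"
Forward == Backward? kuqaaquk == kuqaaquk
Palindrome = Yes


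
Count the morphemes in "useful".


Word: "useful"
Morphemes: use | -ful
Each morpheme carries meaning
= 2 morphemes


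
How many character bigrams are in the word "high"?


Word: "high" (length 4)
Number of 2-grams = length - 2 + 1 = 4 - 2 + 1
= 3


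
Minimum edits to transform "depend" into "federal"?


Word 1: "depend" (length 6)
Word 2: "federal" (length 7)
One optimal edit sequence (insert/delete/substitute each cost 1):
  1. substitute 'd' -> 'f'  (+1)
  2. keep 'e'
  3. substitute 'p' -> 'd'  (+1)
  4. keep 'e'
  5. insert 'r'  (+1)
  6. substitute 'n' -> 'a'  (+1)
  7. substitute 'd' -> 'l'  (+1)
Total edit operations: 5
Edit distance = 5


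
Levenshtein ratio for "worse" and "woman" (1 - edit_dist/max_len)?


Word 1: "worse" (length 5)
Word 2: "woman" (length 5)
One optimal edit sequence:
  1. keep 'w'
  2. keep 'o'
  3. substitute 'r' -> 'm'  (+1)
  4. substitute 's' -> 'a'  (+1)
  5. substitute 'e' -> 'n'  (+1)
Edit distance = 3
Max length = max(5, 5) = 5
Similarity = 1 - 3/5
= 0.4000


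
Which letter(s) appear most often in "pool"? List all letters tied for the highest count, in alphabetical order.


Word: "pool"
Letter counts:
  'l': 1
  'o': 2
  'p': 1
Maximum count = 2
Most frequent = 'o' (2 times each)


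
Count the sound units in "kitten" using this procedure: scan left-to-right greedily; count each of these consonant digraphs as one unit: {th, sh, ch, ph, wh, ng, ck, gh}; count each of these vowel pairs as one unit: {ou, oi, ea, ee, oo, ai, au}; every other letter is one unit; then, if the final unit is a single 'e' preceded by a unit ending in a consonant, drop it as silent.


Word: "kitten" (6 letters)
Left-to-right scan:
  (1) 'k' (letter)
  (2) 'i' (letter)
  (3) 't' (letter)
  (4) 't' (letter)
  (5) 'e' (letter)
  (6) 'n' (letter)
Units from scan: 6
Sound units = 6 units


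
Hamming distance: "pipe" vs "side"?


Comparing character by character (same length = 4):
  Pos 0: 'p' vs 's' !=
  Pos 1: 'i' vs 'i' =
  Pos 2: 'p' vs 'd' !=
  Pos 3: 'e' vs 'e' =
Hamming distance = 2


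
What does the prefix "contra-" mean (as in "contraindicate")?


Prefix: contra-
Example: contraindicate = contra- + indicate
Meaning = against


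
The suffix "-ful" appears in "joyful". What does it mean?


Suffix: -ful
Example: joyful = joy + -ful
Meaning = full of


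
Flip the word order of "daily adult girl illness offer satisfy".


Original: "daily adult girl illness offer satisfy"
Words (1..n): daily | adult | girl | illness | offer | satisfy
Reversed (n..1): satisfy | offer | illness | girl | adult | daily
Result = "satisfy offer illness girl adult daily"


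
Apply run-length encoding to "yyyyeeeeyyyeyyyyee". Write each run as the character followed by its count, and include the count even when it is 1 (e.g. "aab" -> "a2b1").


String: "yyyyeeeeyyyeyyyyee"
Scanning for consecutive runs:
  'y' x 4
  'e' x 4
  'y' x 3
  'e' x 1
  'y' x 4
  'e' x 2
RLE = "y4e4y3e1y4e2"


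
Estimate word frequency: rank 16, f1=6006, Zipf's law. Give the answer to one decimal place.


Zipf's law: f(r) = f(1) / r
f(1) = 6006
f(16) = 6006 / 16
= 375.4 occurrences


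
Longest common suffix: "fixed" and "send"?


Word 1: "fixed"
Word 2: "send"
Comparing from end:
  Pos -1: 'd' == 'd'
  Pos -2: 'e' != 'n' (stop)
LCS = "d" (length 1)


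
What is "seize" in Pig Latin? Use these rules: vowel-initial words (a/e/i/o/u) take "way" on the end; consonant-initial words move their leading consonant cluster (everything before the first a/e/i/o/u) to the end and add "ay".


Word: "seize"
Starts with consonant(s) → move to end, add 'ay'
Consonant cluster: "s"
Pig Latin = "eizesay"


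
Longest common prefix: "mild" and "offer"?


Word 1: "mild"
Word 2: "offer"
Comparing from start:
  Pos 0: 'm' != 'o' (stop)
LCP = "" (length 0)


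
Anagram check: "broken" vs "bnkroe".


Word 1: "broken" → sorted: beknor
Word 2: "bnkroe" → sorted: beknor
Same letters? beknor == beknor
Anagram = Yes


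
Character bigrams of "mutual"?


Word: "mutual" (length 6)
Number of bigrams = 6 - 2 + 1 = 5
  Position 0: "mu"
  Position 1: "ut"
  Position 2: "tu"
  Position 3: "ua"
  Position 4: "al"
Bigrams = "mu", "ut", "tu", "ua", "al"


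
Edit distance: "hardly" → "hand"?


Word 1: "hardly" (length 6)
Word 2: "hand" (length 4)
One optimal edit sequence (insert/delete/substitute each cost 1):
  1. keep 'h'
  2. keep 'a'
  3. substitute 'r' -> 'n'  (+1)
  4. keep 'd'
  5. delete 'l'  (+1)
  6. delete 'y'  (+1)
Total edit operations: 3
Edit distance = 3


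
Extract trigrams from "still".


Word: "still" (length 5)
Number of trigrams = 5 - 3 + 1 = 3
  Position 0: "sti"
  Position 1: "til"
  Position 2: "ill"
Trigrams = "sti", "til", "ill"


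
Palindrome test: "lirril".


Word: "lirril"
Reversed: "lirril"
Forward == Backward? lirril == lirril
Palindrome = Yes


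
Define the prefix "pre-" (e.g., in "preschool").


Prefix: pre-
Example: preschool = pre- + school
Meaning = before


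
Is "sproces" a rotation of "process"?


Word: "process", Candidate: "sproces"
Method: check if candidate is substring of word+word
"processprocess" contains "sproces"? Yes
Is rotation = Yes


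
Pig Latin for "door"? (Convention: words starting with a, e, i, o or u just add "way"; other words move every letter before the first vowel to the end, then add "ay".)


Word: "door"
Starts with consonant(s) → move to end, add 'ay'
Consonant cluster: "d"
Pig Latin = "oorday"


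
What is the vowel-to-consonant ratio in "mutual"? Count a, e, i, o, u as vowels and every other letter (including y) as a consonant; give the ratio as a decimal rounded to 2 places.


Word: "mutual"
Vowels (a,e,i,o,u): 3
Consonants: 3
Ratio = 3/3
= 1.00


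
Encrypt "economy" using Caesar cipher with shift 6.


Word: "economy"
Shift: 6
Each letter → (letter + shift) mod 26:
  'e' (4) + 6 = 10 → 'k'
  'c' (2) + 6 = 8 → 'i'
  'o' (14) + 6 = 20 → 'u'
  'n' (13) + 6 = 19 → 't'
  'o' (14) + 6 = 20 → 'u'
  'm' (12) + 6 = 18 → 's'
  'y' (24) + 6 = 4 → 'e'
Result = "kiutuse"


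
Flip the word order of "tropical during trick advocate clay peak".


Original: "tropical during trick advocate clay peak"
Words (1..n): tropical | during | trick | advocate | clay | peak
Reversed (n..1): peak | clay | advocate | trick | during | tropical
Result = "peak clay advocate trick during tropical"


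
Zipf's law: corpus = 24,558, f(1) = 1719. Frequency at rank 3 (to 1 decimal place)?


Zipf's law: f(r) = f(1) / r
f(1) = 1719
f(3) = 1719 / 3
= 573.0 occurrences


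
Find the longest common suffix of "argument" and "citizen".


Word 1: "argument"
Word 2: "citizen"
Comparing from end:
  Pos -1: 't' != 'n' (stop)
LCS = "" (length 0)


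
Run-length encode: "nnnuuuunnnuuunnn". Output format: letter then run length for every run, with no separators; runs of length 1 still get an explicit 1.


String: "nnnuuuunnnuuunnn"
Scanning for consecutive runs:
  'n' x 3
  'u' x 4
  'n' x 3
  'u' x 3
  'n' x 3
RLE = "n3u4n3u3n3"


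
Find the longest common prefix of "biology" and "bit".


Word 1: "biology"
Word 2: "bit"
Comparing from start:
  Pos 0: 'b' == 'b'
  Pos 1: 'i' == 'i'
  Pos 2: 'o' != 't' (stop)
LCP = "bi" (length 2)


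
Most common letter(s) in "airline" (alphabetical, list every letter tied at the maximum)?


Word: "airline"
Letter counts:
  'a': 1
  'e': 1
  'i': 2
  'l': 1
  'n': 1
  'r': 1
Maximum count = 2
Most frequent = 'i' (2 times each)


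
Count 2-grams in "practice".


Word: "practice" (length 8)
Number of 2-grams = length - 2 + 1 = 8 - 2 + 1
= 7


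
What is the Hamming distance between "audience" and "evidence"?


Comparing character by character (same length = 8):
  Pos 0: 'a' vs 'e' !=
  Pos 1: 'u' vs 'v' !=
  Pos 2: 'd' vs 'i' !=
  Pos 3: 'i' vs 'd' !=
  Pos 4: 'e' vs 'e' =
  Pos 5: 'n' vs 'n' =
  Pos 6: 'c' vs 'c' =
  Pos 7: 'e' vs 'e' =
Hamming distance = 4


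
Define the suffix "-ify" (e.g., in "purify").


Suffix: -ify
Example: purify (pure + -ify, with a spelling change)
Meaning = to make


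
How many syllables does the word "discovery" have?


Word: "discovery"
Syllable breakdown: dis · cov · er · y
Counting: 4 parts
= 4 syllables


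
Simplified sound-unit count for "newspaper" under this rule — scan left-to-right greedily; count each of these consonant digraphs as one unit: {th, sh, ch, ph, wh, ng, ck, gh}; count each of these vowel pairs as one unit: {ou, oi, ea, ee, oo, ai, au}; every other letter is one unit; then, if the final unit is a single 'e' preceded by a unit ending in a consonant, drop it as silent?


Word: "newspaper" (9 letters)
Left-to-right scan:
  [1] 'n' (letter)
  [2] 'e' (letter)
  [3] 'w' (letter)
  [4] 's' (letter)
  [5] 'p' (letter)
  [6] 'a' (letter)
  [7] 'p' (letter)
  [8] 'e' (letter)
  [9] 'r' (letter)
Units from scan: 9
Sound units = 9 units


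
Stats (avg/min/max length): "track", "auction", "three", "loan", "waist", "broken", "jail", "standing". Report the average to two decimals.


Lengths: "track"=5, "auction"=7, "three"=5, "loan"=4, "waist"=5, "broken"=6, "jail"=4, "standing"=8
Sum = 44, Count = 8
Average = 44/8 = 5.50
= avg=5.50, min=4, max=8


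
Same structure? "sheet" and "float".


Pattern of "sheet": [0, 1, 2, 2, 3]
Pattern of "float": [0, 1, 2, 3, 4]
Patterns do not match
Same pattern = No


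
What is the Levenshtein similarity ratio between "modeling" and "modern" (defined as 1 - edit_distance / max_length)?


Word 1: "modeling" (length 8)
Word 2: "modern" (length 6)
One optimal edit sequence:
  1. keep 'm'
  2. keep 'o'
  3. keep 'd'
  4. keep 'e'
  5. delete 'l'  (+1)
  6. substitute 'i' -> 'r'  (+1)
  7. keep 'n'
  8. delete 'g'  (+1)
Edit distance = 3
Max length = max(8, 6) = 8
Similarity = 1 - 3/8
= 0.6250


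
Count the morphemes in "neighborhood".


Word: "neighborhood"
Morphemes: neighbor | -hood
Each morpheme carries meaning
= 2 morphemes


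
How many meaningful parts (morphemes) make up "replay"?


Word: "replay"
Morphemes: re- | play
Each morpheme carries meaning
= 2 morphemes


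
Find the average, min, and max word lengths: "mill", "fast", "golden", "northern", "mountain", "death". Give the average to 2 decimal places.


Lengths: "mill"=4, "fast"=4, "golden"=6, "northern"=8, "mountain"=8, "death"=5
Sum = 35, Count = 6
Average = 35/6 = 5.83
= avg=5.83, min=4, max=8


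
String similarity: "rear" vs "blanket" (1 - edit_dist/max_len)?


Word 1: "rear" (length 4)
Word 2: "blanket" (length 7)
One optimal edit sequence:
  1. substitute 'r' -> 'b'  (+1)
  2. substitute 'e' -> 'l'  (+1)
  3. keep 'a'
  4. insert 'n'  (+1)
  5. insert 'k'  (+1)
  6. insert 'e'  (+1)
  7. substitute 'r' -> 't'  (+1)
Edit distance = 6
Max length = max(4, 7) = 7
Similarity = 1 - 6/7
= 0.1429


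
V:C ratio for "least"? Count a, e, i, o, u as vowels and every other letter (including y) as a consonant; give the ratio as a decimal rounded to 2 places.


Word: "least"
Vowels (a,e,i,o,u): 2
Consonants: 3
Ratio = 2/3
= 0.67


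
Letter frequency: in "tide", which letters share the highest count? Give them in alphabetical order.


Word: "tide"
Letter counts:
  'd': 1
  'e': 1
  'i': 1
  't': 1
Maximum count = 1
Most frequent = 'd', 'e', 'i', 't' (1 time each)


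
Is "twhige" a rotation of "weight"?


Word: "weight", Candidate: "twhige"
Method: check if candidate is substring of word+word
"weightweight" contains "twhige"? No
Is rotation = No


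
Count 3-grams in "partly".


Word: "partly" (length 6)
Number of 3-grams = length - 3 + 1 = 6 - 3 + 1
= 4


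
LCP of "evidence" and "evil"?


Word 1: "evidence"
Word 2: "evil"
Comparing from start:
  Pos 0: 'e' == 'e'
  Pos 1: 'v' == 'v'
  Pos 2: 'i' == 'i'
  Pos 3: 'd' != 'l' (stop)
LCP = "evi" (length 3)


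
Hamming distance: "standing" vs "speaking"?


Comparing character by character (same length = 8):
  Pos 0: 's' vs 's' =
  Pos 1: 't' vs 'p' !=
  Pos 2: 'a' vs 'e' !=
  Pos 3: 'n' vs 'a' !=
  Pos 4: 'd' vs 'k' !=
  Pos 5: 'i' vs 'i' =
  Pos 6: 'n' vs 'n' =
  Pos 7: 'g' vs 'g' =
Hamming distance = 4


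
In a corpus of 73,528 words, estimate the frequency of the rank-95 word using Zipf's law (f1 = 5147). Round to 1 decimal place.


Zipf's law: f(r) = f(1) / r
f(1) = 5147
f(95) = 5147 / 95
= 54.2 occurrences


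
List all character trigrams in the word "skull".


Word: "skull" (length 5)
Number of trigrams = 5 - 3 + 1 = 3
  Position 0: "sku"
  Position 1: "kul"
  Position 2: "ull"
Trigrams = "sku", "kul", "ull"


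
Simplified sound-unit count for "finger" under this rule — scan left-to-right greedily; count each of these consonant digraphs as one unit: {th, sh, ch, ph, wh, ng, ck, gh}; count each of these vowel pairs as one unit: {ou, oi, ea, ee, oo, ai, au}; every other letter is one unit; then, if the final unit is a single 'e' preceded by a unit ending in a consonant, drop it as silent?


Word: "finger" (6 letters)
Left-to-right scan:
  1. 'f' (letter)
  2. 'i' (letter)
  3. 'ng' (digraph)
  4. 'e' (letter)
  5. 'r' (letter)
Units from scan: 5
Sound units = 5 units


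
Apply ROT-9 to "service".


Word: "service"
Shift: 9
Each letter → (letter + shift) mod 26:
  's' (18) + 9 = 1 → 'b'
  'e' (4) + 9 = 13 → 'n'
  'r' (17) + 9 = 0 → 'a'
  'v' (21) + 9 = 4 → 'e'
  'i' (8) + 9 = 17 → 'r'
  'c' (2) + 9 = 11 → 'l'
  'e' (4) + 9 = 13 → 'n'
Result = "bnaerln"


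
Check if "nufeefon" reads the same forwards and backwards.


Word: "nufeefon"
Reversed: "nofeefun"
Forward == Backward? nufeefon != nofeefun
Palindrome = No


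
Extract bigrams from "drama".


Word: "drama" (length 5)
Number of bigrams = 5 - 2 + 1 = 4
  Position 0: "dr"
  Position 1: "ra"
  Position 2: "am"
  Position 3: "ma"
Bigrams = "dr", "ra", "am", "ma"


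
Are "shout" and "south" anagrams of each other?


Word 1: "shout" → sorted: hostu
Word 2: "south" → sorted: hostu
Same letters? hostu == hostu
Anagram = Yes


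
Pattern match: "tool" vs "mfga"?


Pattern of "tool": [0, 1, 1, 2]
Pattern of "mfga": [0, 1, 2, 3]
Patterns do not match
Same pattern = No


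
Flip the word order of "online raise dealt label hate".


Original: "online raise dealt label hate"
Words (1..n): online | raise | dealt | label | hate
Reversed (n..1): hate | label | dealt | raise | online
Result = "hate label dealt raise online"


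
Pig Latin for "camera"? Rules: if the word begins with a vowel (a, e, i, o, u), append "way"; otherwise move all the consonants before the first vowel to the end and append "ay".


Word: "camera"
Starts with consonant(s) → move to end, add 'ay'
Consonant cluster: "c"
Pig Latin = "ameracay"


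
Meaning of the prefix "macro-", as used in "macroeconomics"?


Prefix: macro-
As in: macroeconomics -> macro- + economics
Meaning = large


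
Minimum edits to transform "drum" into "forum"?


Word 1: "drum" (length 4)
Word 2: "forum" (length 5)
One optimal edit sequence (insert/delete/substitute each cost 1):
  1. insert 'f'  (+1)
  2. substitute 'd' -> 'o'  (+1)
  3. keep 'r'
  4. keep 'u'
  5. keep 'm'
Total edit operations: 2
Edit distance = 2


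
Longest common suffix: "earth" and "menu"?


Word 1: "earth"
Word 2: "menu"
Comparing from end:
  Pos -1: 'h' != 'u' (stop)
LCS = "" (length 0)


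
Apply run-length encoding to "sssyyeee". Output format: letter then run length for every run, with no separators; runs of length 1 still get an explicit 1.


String: "sssyyeee"
Scanning for consecutive runs:
  's' x 3
  'y' x 2
  'e' x 3
RLE = "s3y2e3"


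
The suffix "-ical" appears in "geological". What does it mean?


Suffix: -ical
As in: geological -> geology + -ical, with a spelling change
Meaning = relating to


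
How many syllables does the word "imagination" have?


Word: "imagination"
Syllable breakdown: i · mag · i · na · tion
Counting: 5 parts
= 5 syllables


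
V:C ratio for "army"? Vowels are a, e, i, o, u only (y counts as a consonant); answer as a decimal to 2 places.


Word: "army"
Vowels (a,e,i,o,u): 1
Consonants: 3
Ratio = 1/3
= 0.33


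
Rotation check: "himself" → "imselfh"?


Word: "himself", Candidate: "imselfh"
Method: check if candidate is substring of word+word
"himselfhimself" contains "imselfh"? Yes
Is rotation = Yes


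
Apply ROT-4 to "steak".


Word: "steak"
Shift: 4
Each letter → (letter + shift) mod 26:
  's' (18) + 4 = 22 → 'w'
  't' (19) + 4 = 23 → 'x'
  'e' (4) + 4 = 8 → 'i'
  'a' (0) + 4 = 4 → 'e'
  'k' (10) + 4 = 14 → 'o'
Result = "wxieo"


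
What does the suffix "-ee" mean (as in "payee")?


Suffix: -ee
Example: payee (pay + -ee)
Meaning = one who receives


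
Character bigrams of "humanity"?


Word: "humanity" (length 8)
Number of bigrams = 8 - 2 + 1 = 7
  Position 0: "hu"
  Position 1: "um"
  Position 2: "ma"
  Position 3: "an"
  Position 4: "ni"
  Position 5: "it"
  Position 6: "ty"
Bigrams = "hu", "um", "ma", "an", "ni", "it", "ty"


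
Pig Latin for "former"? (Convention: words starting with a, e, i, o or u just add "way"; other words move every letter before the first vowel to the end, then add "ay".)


Word: "former"
Starts with consonant(s) → move to end, add 'ay'
Consonant cluster: "f"
Pig Latin = "ormerfay"


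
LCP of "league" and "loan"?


Word 1: "league"
Word 2: "loan"
Comparing from start:
  Pos 0: 'l' == 'l'
  Pos 1: 'e' != 'o' (stop)
LCP = "l" (length 1)


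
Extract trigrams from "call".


Word: "call" (length 4)
Number of trigrams = 4 - 3 + 1 = 2
  Position 0: "cal"
  Position 1: "all"
Trigrams = "cal", "all"


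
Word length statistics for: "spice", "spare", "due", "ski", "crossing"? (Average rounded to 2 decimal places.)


Lengths: "spice"=5, "spare"=5, "due"=3, "ski"=3, "crossing"=8
Sum = 24, Count = 5
Average = 24/5 = 4.80
= avg=4.80, min=3, max=8


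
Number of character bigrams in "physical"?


Word: "physical" (length 8)
Number of 2-grams = length - 2 + 1 = 8 - 2 + 1
= 7


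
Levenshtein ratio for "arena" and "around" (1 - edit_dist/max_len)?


Word 1: "arena" (length 5)
Word 2: "around" (length 6)
One optimal edit sequence:
  1. keep 'a'
  2. keep 'r'
  3. insert 'o'  (+1)
  4. substitute 'e' -> 'u'  (+1)
  5. keep 'n'
  6. substitute 'a' -> 'd'  (+1)
Edit distance = 3
Max length = max(5, 6) = 6
Similarity = 1 - 3/6
= 0.5000


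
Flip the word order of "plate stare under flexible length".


Original: "plate stare under flexible length"
Words (1..n): plate | stare | under | flexible | length
Reversed (n..1): length | flexible | under | stare | plate
Result = "length flexible under stare plate"


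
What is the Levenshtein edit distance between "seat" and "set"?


Word 1: "seat" (length 4)
Word 2: "set" (length 3)
One optimal edit sequence (insert/delete/substitute each cost 1):
  1. keep 's'
  2. keep 'e'
  3. delete 'a'  (+1)
  4. keep 't'
Total edit operations: 1
Edit distance = 1


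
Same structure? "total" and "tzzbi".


Pattern of "total": [0, 1, 0, 2, 3]
Pattern of "tzzbi": [0, 1, 1, 2, 3]
Patterns do not match
Same pattern = No


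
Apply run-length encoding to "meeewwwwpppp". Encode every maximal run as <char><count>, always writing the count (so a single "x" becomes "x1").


String: "meeewwwwpppp"
Scanning for consecutive runs:
  'm' x 1
  'e' x 3
  'w' x 4
  'p' x 4
RLE = "m1e3w4p4"
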